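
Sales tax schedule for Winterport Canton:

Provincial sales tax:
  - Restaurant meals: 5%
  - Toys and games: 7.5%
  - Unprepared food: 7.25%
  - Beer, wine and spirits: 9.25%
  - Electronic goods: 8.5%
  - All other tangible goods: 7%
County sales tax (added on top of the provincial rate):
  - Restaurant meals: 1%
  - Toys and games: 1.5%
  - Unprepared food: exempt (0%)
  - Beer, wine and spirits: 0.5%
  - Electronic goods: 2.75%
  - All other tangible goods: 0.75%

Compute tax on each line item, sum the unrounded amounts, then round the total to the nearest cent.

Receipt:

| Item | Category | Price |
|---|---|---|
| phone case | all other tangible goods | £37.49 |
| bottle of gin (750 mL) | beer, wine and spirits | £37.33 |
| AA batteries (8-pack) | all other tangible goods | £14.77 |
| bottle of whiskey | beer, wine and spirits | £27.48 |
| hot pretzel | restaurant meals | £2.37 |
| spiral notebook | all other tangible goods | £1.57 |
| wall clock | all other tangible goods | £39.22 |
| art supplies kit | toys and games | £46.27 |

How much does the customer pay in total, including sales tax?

Phone case £37.49: all other tangible goods → 7% + 0.75% county = 7.75% → £2.905475
Bottle of gin (750 mL) £37.33: beer, wine and spirits → 9.25% + 0.5% county = 9.75% → £3.639675
AA batteries (8-pack) £14.77: all other tangible goods → 7% + 0.75% county = 7.75% → £1.144675
Bottle of whiskey £27.48: beer, wine and spirits → 9.25% + 0.5% county = 9.75% → £2.6793
Hot pretzel £2.37: restaurant meals → 5% + 1% county = 6% → £0.1422
Spiral notebook £1.57: all other tangible goods → 7% + 0.75% county = 7.75% → £0.121675
Wall clock £39.22: all other tangible goods → 7% + 0.75% county = 7.75% → £3.03955
Art supplies kit £46.27: toys and games → 7.5% + 1.5% county = 9% → £4.1643
Subtotal = £206.50; unrounded tax = £17.83685 → £17.84; total due = £224.34

£224.34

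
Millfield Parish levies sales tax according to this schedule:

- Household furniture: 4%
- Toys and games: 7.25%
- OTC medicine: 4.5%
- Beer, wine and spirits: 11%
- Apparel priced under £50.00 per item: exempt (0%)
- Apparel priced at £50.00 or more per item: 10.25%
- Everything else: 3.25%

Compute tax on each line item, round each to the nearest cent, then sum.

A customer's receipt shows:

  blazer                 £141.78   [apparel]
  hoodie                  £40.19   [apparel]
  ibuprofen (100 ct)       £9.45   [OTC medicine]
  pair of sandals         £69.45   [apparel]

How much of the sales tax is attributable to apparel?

Blazer £141.78: apparel, £50.00 or more → 10.25% → £14.53
Hoodie £40.19: apparel, under £50.00 → 0% → £0.00
Pair of sandals £69.45: apparel, £50.00 or more → 10.25% → £7.12
Tax on apparel = £14.53 + £0.00 + £7.12 = £21.65

£21.65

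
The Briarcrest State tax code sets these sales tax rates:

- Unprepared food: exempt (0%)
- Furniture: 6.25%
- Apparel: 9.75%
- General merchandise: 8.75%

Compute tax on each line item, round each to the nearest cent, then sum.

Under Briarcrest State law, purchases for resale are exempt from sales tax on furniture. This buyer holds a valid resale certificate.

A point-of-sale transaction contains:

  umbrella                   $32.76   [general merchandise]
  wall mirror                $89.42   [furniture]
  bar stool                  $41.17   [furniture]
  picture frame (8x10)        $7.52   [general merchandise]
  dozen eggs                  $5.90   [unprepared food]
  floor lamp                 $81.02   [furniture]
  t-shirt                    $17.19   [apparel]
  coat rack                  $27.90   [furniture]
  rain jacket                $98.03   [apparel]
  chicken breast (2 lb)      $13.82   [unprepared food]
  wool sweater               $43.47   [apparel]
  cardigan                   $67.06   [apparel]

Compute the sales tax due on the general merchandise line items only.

Umbrella $32.76: general merchandise → 8.75% → $2.87
Picture frame (8x10) $7.52: general merchandise → 8.75% → $0.66
Tax on general merchandise = $2.87 + $0.66 = $3.53

$3.53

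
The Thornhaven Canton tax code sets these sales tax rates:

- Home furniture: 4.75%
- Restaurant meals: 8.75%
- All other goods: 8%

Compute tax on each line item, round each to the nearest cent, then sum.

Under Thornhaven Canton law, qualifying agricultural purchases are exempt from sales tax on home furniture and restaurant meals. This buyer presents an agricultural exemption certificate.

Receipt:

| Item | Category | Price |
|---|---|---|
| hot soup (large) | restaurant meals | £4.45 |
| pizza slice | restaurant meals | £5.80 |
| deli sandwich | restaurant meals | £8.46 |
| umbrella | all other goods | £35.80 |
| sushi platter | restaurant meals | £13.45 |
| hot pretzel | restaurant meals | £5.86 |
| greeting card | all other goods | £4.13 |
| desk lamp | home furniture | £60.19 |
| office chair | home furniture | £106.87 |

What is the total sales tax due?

Hot soup (large) £4.45: restaurant meals, buyer-exempt → 0% → £0.00
Pizza slice £5.80: restaurant meals, buyer-exempt → 0% → £0.00
Deli sandwich £8.46: restaurant meals, buyer-exempt → 0% → £0.00
Umbrella £35.80: all other goods → 8% → £2.86
Sushi platter £13.45: restaurant meals, buyer-exempt → 0% → £0.00
Hot pretzel £5.86: restaurant meals, buyer-exempt → 0% → £0.00
Greeting card £4.13: all other goods → 8% → £0.33
Desk lamp £60.19: home furniture, buyer-exempt → 0% → £0.00
Office chair £106.87: home furniture, buyer-exempt → 0% → £0.00
Total tax = £2.86 + £0.33 = £3.19

£3.19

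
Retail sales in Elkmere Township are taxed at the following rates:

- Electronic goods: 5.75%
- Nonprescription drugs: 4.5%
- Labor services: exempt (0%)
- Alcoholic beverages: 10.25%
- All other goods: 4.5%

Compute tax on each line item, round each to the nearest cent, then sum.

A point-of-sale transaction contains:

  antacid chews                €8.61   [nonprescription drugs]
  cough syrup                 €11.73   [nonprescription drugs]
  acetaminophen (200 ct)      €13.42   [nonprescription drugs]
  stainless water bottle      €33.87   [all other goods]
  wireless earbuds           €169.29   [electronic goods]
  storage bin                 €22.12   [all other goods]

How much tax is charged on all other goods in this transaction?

Stainless water bottle €33.87: all other goods → 4.5% → €1.52
Storage bin €22.12: all other goods → 4.5% → €1.00
Tax on all other goods = €1.52 + €1.00 = €2.52

€2.52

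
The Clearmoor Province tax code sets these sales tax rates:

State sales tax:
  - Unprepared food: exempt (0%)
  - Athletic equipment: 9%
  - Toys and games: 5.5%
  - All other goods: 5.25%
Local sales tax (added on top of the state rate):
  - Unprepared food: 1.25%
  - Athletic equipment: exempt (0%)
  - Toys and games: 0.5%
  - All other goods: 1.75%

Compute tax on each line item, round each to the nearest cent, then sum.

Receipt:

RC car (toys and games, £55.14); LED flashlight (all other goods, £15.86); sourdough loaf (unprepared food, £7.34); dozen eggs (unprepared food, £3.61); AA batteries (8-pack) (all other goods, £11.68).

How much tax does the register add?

RC car £55.14: toys and games → 5.5% + 0.5% local = 6% → £3.31
LED flashlight £15.86: all other goods → 5.25% + 1.75% local = 7% → £1.11
Sourdough loaf £7.34: unprepared food → 0% + 1.25% local = 1.25% → £0.09
Dozen eggs £3.61: unprepared food → 0% + 1.25% local = 1.25% → £0.05
AA batteries (8-pack) £11.68: all other goods → 5.25% + 1.75% local = 7% → £0.82
Total tax = £3.31 + £1.11 + £0.09 + £0.05 + £0.82 = £5.38

£5.38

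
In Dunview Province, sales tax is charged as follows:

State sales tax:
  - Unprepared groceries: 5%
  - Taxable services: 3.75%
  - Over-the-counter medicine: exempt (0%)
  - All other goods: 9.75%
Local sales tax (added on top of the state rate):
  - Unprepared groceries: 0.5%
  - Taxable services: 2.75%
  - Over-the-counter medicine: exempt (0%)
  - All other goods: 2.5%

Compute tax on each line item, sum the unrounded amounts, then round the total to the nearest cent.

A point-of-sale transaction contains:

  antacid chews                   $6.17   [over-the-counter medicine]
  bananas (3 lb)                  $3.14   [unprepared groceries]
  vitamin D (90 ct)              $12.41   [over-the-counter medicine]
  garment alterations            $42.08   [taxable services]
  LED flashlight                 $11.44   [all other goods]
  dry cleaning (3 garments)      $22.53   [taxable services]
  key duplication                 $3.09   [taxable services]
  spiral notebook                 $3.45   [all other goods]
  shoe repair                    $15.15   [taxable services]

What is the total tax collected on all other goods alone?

$1.82

LED flashlight $11.44: all other goods → 9.75% + 2.5% local = 12.25% → $1.4014
Spiral notebook $3.45: all other goods → 9.75% + 2.5% local = 12.25% → $0.422625
Tax on all other goods: unrounded sum = $1.824025 → $1.82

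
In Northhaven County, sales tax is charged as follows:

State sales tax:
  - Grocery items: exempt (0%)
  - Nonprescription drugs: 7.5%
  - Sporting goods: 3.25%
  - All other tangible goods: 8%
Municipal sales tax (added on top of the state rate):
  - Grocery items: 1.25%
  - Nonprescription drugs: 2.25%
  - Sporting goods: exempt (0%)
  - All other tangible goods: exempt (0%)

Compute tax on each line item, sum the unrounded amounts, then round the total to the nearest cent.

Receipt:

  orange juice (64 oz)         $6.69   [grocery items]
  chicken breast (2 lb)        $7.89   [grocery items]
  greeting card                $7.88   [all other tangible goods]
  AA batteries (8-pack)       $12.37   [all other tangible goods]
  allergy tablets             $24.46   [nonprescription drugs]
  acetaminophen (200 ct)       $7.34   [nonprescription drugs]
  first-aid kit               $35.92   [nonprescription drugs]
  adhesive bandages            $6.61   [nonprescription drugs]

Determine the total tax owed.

Orange juice (64 oz) $6.69: grocery items → 0% + 1.25% municipal = 1.25% → $0.083625
Chicken breast (2 lb) $7.89: grocery items → 0% + 1.25% municipal = 1.25% → $0.098625
Greeting card $7.88: all other tangible goods → 8% + 0% municipal = 8% → $0.6304
AA batteries (8-pack) $12.37: all other tangible goods → 8% + 0% municipal = 8% → $0.9896
Allergy tablets $24.46: nonprescription drugs → 7.5% + 2.25% municipal = 9.75% → $2.38485
Acetaminophen (200 ct) $7.34: nonprescription drugs → 7.5% + 2.25% municipal = 9.75% → $0.71565
First-aid kit $35.92: nonprescription drugs → 7.5% + 2.25% municipal = 9.75% → $3.5022
Adhesive bandages $6.61: nonprescription drugs → 7.5% + 2.25% municipal = 9.75% → $0.644475
Unrounded tax sum = $9.049425 → $9.05

$9.05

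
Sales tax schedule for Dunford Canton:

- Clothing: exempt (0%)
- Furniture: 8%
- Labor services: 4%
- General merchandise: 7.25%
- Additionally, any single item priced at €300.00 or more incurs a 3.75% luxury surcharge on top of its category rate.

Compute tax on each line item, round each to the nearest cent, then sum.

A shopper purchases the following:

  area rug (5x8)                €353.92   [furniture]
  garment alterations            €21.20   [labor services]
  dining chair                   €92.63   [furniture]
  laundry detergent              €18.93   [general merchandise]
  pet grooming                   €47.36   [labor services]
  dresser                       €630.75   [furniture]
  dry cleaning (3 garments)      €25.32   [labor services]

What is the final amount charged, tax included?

€1318.34

Area rug (5x8) €353.92: furniture → 8% + 3.75% surcharge = 11.75% → €41.59
Garment alterations €21.20: labor services → 4% → €0.85
Dining chair €92.63: furniture → 8% → €7.41
Laundry detergent €18.93: general merchandise → 7.25% → €1.37
Pet grooming €47.36: labor services → 4% → €1.89
Dresser €630.75: furniture → 8% + 3.75% surcharge = 11.75% → €74.11
Dry cleaning (3 garments) €25.32: labor services → 4% → €1.01
Subtotal = €1190.11; tax = €128.23; total due = €1318.34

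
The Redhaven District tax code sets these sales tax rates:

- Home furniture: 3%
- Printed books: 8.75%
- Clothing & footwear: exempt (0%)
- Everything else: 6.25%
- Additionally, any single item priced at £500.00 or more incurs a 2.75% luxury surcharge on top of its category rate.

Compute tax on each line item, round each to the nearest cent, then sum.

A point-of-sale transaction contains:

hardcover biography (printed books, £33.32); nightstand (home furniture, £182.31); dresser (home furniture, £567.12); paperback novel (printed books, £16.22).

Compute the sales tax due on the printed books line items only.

Hardcover biography £33.32: printed books → 8.75% → £2.92
Paperback novel £16.22: printed books → 8.75% → £1.42
Tax on printed books = £2.92 + £1.42 = £4.34

£4.34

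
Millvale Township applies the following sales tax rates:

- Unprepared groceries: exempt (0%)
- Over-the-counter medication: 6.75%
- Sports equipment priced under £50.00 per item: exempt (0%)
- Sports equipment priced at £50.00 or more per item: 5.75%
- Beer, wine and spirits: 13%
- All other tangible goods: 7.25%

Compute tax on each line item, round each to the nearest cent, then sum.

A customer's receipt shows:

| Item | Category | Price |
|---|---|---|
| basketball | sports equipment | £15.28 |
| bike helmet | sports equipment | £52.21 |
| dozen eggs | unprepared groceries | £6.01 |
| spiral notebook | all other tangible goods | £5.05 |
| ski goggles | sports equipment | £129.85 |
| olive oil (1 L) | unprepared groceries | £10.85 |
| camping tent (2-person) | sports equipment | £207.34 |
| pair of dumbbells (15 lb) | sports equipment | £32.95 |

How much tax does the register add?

£22.76

Basketball £15.28: sports equipment, under £50.00 → 0% → £0.00
Bike helmet £52.21: sports equipment, £50.00 or more → 5.75% → £3.00
Dozen eggs £6.01: unprepared groceries → 0% → £0.00
Spiral notebook £5.05: all other tangible goods → 7.25% → £0.37
Ski goggles £129.85: sports equipment, £50.00 or more → 5.75% → £7.47
Olive oil (1 L) £10.85: unprepared groceries → 0% → £0.00
Camping tent (2-person) £207.34: sports equipment, £50.00 or more → 5.75% → £11.92
Pair of dumbbells (15 lb) £32.95: sports equipment, under £50.00 → 0% → £0.00
Total tax = £3.00 + £0.37 + £7.47 + £11.92 = £22.76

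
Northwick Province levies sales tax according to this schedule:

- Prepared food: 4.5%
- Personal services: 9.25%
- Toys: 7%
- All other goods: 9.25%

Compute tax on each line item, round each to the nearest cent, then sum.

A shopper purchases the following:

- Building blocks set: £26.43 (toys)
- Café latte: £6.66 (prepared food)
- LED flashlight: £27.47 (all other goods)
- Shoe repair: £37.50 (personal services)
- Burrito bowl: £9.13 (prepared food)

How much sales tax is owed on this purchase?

Building blocks set £26.43: toys → 7% → £1.85
Café latte £6.66: prepared food → 4.5% → £0.30
LED flashlight £27.47: all other goods → 9.25% → £2.54
Shoe repair £37.50: personal services → 9.25% → £3.47
Burrito bowl £9.13: prepared food → 4.5% → £0.41
Total tax = £1.85 + £0.30 + £2.54 + £3.47 + £0.41 = £8.57

£8.57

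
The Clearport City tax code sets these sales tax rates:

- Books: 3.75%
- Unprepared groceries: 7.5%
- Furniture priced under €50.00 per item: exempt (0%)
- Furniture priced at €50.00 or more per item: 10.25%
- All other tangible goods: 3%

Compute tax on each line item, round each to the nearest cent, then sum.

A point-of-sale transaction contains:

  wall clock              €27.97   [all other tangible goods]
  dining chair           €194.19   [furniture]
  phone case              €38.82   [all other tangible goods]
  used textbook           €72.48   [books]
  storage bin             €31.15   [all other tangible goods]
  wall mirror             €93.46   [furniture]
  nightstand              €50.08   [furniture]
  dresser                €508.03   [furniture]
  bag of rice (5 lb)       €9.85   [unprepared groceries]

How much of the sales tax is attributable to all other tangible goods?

€2.93

Wall clock €27.97: all other tangible goods → 3% → €0.84
Phone case €38.82: all other tangible goods → 3% → €1.16
Storage bin €31.15: all other tangible goods → 3% → €0.93
Tax on all other tangible goods = €0.84 + €1.16 + €0.93 = €2.93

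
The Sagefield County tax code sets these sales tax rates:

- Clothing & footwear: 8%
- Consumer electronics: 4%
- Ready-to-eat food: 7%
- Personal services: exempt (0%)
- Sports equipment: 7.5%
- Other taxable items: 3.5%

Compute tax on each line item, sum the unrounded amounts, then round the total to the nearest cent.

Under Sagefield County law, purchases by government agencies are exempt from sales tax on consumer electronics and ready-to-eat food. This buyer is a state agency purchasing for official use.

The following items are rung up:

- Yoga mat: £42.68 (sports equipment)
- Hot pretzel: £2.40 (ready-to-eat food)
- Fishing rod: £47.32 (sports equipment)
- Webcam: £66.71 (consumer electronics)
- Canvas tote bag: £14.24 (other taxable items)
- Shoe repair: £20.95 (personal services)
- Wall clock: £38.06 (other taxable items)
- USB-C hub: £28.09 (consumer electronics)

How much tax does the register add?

£8.58

Yoga mat £42.68: sports equipment → 7.5% → £3.201
Hot pretzel £2.40: ready-to-eat food, buyer-exempt → 0% → £0.00
Fishing rod £47.32: sports equipment → 7.5% → £3.549
Webcam £66.71: consumer electronics, buyer-exempt → 0% → £0.00
Canvas tote bag £14.24: other taxable items → 3.5% → £0.4984
Shoe repair £20.95: personal services → 0% → £0.00
Wall clock £38.06: other taxable items → 3.5% → £1.3321
USB-C hub £28.09: consumer electronics, buyer-exempt → 0% → £0.00
Unrounded tax sum = £8.5805 → £8.58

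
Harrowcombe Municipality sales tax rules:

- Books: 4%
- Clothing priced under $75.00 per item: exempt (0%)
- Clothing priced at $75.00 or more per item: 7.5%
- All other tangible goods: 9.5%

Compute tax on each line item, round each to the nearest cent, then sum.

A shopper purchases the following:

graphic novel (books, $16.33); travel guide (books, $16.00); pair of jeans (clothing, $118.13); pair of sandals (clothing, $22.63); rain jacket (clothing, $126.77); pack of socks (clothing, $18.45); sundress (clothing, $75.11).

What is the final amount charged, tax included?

Graphic novel $16.33: books → 4% → $0.65
Travel guide $16.00: books → 4% → $0.64
Pair of jeans $118.13: clothing, $75.00 or more → 7.5% → $8.86
Pair of sandals $22.63: clothing, under $75.00 → 0% → $0.00
Rain jacket $126.77: clothing, $75.00 or more → 7.5% → $9.51
Pack of socks $18.45: clothing, under $75.00 → 0% → $0.00
Sundress $75.11: clothing, $75.00 or more → 7.5% → $5.63
Subtotal = $393.42; tax = $25.29; total due = $418.71

$418.71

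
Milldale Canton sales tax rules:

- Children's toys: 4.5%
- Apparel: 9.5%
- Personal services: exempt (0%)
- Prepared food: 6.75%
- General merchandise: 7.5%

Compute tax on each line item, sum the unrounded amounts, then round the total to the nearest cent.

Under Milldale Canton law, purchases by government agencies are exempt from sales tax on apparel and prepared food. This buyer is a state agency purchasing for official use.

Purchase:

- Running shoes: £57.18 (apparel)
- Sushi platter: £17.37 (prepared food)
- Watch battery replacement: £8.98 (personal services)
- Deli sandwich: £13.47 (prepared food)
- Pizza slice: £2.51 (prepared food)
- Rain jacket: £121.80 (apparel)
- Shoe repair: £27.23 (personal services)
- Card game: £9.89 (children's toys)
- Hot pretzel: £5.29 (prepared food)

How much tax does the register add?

£0.45

Running shoes £57.18: apparel, buyer-exempt → 0% → £0.00
Sushi platter £17.37: prepared food, buyer-exempt → 0% → £0.00
Watch battery replacement £8.98: personal services → 0% → £0.00
Deli sandwich £13.47: prepared food, buyer-exempt → 0% → £0.00
Pizza slice £2.51: prepared food, buyer-exempt → 0% → £0.00
Rain jacket £121.80: apparel, buyer-exempt → 0% → £0.00
Shoe repair £27.23: personal services → 0% → £0.00
Card game £9.89: children's toys → 4.5% → £0.44505
Hot pretzel £5.29: prepared food, buyer-exempt → 0% → £0.00
Unrounded tax sum = £0.44505 → £0.45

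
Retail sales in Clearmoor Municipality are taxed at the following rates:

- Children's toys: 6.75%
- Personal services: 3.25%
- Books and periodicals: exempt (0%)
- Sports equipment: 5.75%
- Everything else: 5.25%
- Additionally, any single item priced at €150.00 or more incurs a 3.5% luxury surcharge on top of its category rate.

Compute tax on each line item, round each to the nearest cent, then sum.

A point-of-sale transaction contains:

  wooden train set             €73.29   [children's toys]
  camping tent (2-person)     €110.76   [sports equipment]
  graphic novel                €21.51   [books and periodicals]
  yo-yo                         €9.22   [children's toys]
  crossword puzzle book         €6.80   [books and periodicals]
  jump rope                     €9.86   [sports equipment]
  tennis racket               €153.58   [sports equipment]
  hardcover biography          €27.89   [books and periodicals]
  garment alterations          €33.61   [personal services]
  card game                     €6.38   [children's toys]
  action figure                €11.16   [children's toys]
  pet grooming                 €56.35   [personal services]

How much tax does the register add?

€30.82

Wooden train set €73.29: children's toys → 6.75% → €4.95
Camping tent (2-person) €110.76: sports equipment → 5.75% → €6.37
Graphic novel €21.51: books and periodicals → 0% → €0.00
Yo-yo €9.22: children's toys → 6.75% → €0.62
Crossword puzzle book €6.80: books and periodicals → 0% → €0.00
Jump rope €9.86: sports equipment → 5.75% → €0.57
Tennis racket €153.58: sports equipment → 5.75% + 3.5% surcharge = 9.25% → €14.21
Hardcover biography €27.89: books and periodicals → 0% → €0.00
Garment alterations €33.61: personal services → 3.25% → €1.09
Card game €6.38: children's toys → 6.75% → €0.43
Action figure €11.16: children's toys → 6.75% → €0.75
Pet grooming €56.35: personal services → 3.25% → €1.83
Total tax = €4.95 + €6.37 + €0.62 + €0.57 + €14.21 + €1.09 + €0.43 + €0.75 + €1.83 = €30.82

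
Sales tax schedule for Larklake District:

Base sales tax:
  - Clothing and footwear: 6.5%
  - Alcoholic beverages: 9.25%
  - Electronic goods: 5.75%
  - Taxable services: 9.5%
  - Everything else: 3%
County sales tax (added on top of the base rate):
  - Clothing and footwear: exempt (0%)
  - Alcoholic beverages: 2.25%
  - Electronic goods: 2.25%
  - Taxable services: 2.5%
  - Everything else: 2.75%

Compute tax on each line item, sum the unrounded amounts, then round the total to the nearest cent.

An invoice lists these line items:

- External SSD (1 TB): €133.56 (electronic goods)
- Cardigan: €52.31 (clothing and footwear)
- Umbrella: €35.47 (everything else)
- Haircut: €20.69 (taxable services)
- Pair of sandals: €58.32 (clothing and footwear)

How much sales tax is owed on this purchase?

€22.40

External SSD (1 TB) €133.56: electronic goods → 5.75% + 2.25% county = 8% → €10.6848
Cardigan €52.31: clothing and footwear → 6.5% + 0% county = 6.5% → €3.40015
Umbrella €35.47: everything else → 3% + 2.75% county = 5.75% → €2.039525
Haircut €20.69: taxable services → 9.5% + 2.5% county = 12% → €2.4828
Pair of sandals €58.32: clothing and footwear → 6.5% + 0% county = 6.5% → €3.7908
Unrounded tax sum = €22.398075 → €22.40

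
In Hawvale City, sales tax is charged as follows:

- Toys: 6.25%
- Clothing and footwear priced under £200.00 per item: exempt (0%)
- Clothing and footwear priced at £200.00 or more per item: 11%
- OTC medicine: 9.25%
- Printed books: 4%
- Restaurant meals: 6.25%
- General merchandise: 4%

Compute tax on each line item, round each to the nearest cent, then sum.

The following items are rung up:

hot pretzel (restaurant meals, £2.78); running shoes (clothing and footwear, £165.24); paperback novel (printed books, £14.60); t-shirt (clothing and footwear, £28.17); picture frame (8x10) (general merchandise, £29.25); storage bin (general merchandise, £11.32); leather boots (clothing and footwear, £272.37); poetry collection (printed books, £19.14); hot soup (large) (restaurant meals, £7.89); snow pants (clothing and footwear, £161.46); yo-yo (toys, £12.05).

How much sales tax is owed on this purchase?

Hot pretzel £2.78: restaurant meals → 6.25% → £0.17
Running shoes £165.24: clothing and footwear, under £200.00 → 0% → £0.00
Paperback novel £14.60: printed books → 4% → £0.58
T-shirt £28.17: clothing and footwear, under £200.00 → 0% → £0.00
Picture frame (8x10) £29.25: general merchandise → 4% → £1.17
Storage bin £11.32: general merchandise → 4% → £0.45
Leather boots £272.37: clothing and footwear, £200.00 or more → 11% → £29.96
Poetry collection £19.14: printed books → 4% → £0.77
Hot soup (large) £7.89: restaurant meals → 6.25% → £0.49
Snow pants £161.46: clothing and footwear, under £200.00 → 0% → £0.00
Yo-yo £12.05: toys → 6.25% → £0.75
Total tax = £0.17 + £0.58 + £1.17 + £0.45 + £29.96 + £0.77 + £0.49 + £0.75 = £34.34

£34.34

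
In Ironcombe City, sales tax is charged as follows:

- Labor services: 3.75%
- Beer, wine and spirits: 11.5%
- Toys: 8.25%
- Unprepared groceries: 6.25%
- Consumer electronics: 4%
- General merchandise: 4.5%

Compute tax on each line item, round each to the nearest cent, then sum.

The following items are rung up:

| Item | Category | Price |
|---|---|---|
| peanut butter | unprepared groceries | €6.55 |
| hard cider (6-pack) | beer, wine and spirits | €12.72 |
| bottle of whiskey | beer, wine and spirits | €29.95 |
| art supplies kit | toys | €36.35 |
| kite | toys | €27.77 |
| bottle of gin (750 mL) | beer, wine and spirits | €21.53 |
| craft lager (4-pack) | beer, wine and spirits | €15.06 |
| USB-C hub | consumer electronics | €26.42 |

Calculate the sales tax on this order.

Peanut butter €6.55: unprepared groceries → 6.25% → €0.41
Hard cider (6-pack) €12.72: beer, wine and spirits → 11.5% → €1.46
Bottle of whiskey €29.95: beer, wine and spirits → 11.5% → €3.44
Art supplies kit €36.35: toys → 8.25% → €3.00
Kite €27.77: toys → 8.25% → €2.29
Bottle of gin (750 mL) €21.53: beer, wine and spirits → 11.5% → €2.48
Craft lager (4-pack) €15.06: beer, wine and spirits → 11.5% → €1.73
USB-C hub €26.42: consumer electronics → 4% → €1.06
Total tax = €0.41 + €1.46 + €3.44 + €3.00 + €2.29 + €2.48 + €1.73 + €1.06 = €15.87

€15.87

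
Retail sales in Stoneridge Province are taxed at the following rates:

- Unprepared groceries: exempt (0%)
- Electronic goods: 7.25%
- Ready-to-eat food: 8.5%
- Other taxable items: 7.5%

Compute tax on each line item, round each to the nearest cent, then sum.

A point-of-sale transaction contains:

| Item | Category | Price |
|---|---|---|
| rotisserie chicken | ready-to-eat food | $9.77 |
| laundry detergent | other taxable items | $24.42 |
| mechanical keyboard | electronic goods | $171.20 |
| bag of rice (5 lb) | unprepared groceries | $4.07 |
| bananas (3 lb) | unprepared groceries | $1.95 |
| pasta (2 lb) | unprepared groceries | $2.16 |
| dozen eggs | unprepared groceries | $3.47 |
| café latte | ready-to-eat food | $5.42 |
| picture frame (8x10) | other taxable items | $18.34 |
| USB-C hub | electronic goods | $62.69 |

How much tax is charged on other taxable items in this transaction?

$3.21

Laundry detergent $24.42: other taxable items → 7.5% → $1.83
Picture frame (8x10) $18.34: other taxable items → 7.5% → $1.38
Tax on other taxable items = $1.83 + $1.38 = $3.21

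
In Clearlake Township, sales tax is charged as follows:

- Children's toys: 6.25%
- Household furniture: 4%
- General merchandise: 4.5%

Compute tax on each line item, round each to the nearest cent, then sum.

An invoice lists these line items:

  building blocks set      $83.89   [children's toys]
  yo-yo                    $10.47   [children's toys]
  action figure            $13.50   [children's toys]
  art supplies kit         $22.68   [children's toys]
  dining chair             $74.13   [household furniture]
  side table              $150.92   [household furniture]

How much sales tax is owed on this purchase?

$17.16

Building blocks set $83.89: children's toys → 6.25% → $5.24
Yo-yo $10.47: children's toys → 6.25% → $0.65
Action figure $13.50: children's toys → 6.25% → $0.84
Art supplies kit $22.68: children's toys → 6.25% → $1.42
Dining chair $74.13: household furniture → 4% → $2.97
Side table $150.92: household furniture → 4% → $6.04
Total tax = $5.24 + $0.65 + $0.84 + $1.42 + $2.97 + $6.04 = $17.16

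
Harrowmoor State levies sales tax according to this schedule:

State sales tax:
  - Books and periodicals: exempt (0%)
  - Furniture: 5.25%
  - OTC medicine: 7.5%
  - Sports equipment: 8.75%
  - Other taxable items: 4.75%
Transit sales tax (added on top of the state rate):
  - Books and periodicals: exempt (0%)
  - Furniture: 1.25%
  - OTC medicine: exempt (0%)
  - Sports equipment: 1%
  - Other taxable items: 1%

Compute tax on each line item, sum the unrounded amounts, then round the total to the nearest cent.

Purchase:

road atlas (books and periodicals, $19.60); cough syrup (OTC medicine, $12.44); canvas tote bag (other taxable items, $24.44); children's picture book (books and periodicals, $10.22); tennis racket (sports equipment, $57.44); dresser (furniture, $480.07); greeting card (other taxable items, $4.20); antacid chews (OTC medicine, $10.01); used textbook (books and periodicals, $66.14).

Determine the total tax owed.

$40.14

Road atlas $19.60: books and periodicals → 0% + 0% transit = 0% → $0.00
Cough syrup $12.44: OTC medicine → 7.5% + 0% transit = 7.5% → $0.933
Canvas tote bag $24.44: other taxable items → 4.75% + 1% transit = 5.75% → $1.4053
Children's picture book $10.22: books and periodicals → 0% + 0% transit = 0% → $0.00
Tennis racket $57.44: sports equipment → 8.75% + 1% transit = 9.75% → $5.6004
Dresser $480.07: furniture → 5.25% + 1.25% transit = 6.5% → $31.20455
Greeting card $4.20: other taxable items → 4.75% + 1% transit = 5.75% → $0.2415
Antacid chews $10.01: OTC medicine → 7.5% + 0% transit = 7.5% → $0.75075
Used textbook $66.14: books and periodicals → 0% + 0% transit = 0% → $0.00
Unrounded tax sum = $40.1355 → $40.14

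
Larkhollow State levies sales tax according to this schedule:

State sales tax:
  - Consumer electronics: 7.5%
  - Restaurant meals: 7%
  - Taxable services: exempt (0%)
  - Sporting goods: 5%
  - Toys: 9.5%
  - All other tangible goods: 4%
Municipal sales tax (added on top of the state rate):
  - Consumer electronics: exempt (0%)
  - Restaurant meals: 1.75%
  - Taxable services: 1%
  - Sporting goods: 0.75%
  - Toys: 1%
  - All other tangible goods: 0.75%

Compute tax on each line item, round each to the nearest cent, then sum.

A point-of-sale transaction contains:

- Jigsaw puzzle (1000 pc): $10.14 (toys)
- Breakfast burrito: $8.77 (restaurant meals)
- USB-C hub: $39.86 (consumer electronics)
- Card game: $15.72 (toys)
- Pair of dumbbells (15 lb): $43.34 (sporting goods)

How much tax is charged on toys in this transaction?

$2.71

Jigsaw puzzle (1000 pc) $10.14: toys → 9.5% + 1% municipal = 10.5% → $1.06
Card game $15.72: toys → 9.5% + 1% municipal = 10.5% → $1.65
Tax on toys = $1.06 + $1.65 = $2.71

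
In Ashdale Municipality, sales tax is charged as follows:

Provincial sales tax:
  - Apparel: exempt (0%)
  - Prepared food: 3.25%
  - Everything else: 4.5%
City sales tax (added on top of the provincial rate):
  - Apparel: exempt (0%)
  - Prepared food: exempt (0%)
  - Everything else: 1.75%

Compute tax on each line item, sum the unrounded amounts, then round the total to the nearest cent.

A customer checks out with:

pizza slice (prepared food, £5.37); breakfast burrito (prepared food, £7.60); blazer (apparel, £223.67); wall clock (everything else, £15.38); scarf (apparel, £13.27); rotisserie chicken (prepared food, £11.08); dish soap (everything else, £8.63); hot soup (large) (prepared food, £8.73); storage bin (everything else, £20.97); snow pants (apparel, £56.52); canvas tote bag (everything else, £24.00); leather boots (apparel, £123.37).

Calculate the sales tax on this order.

£5.38

Pizza slice £5.37: prepared food → 3.25% + 0% city = 3.25% → £0.174525
Breakfast burrito £7.60: prepared food → 3.25% + 0% city = 3.25% → £0.247
Blazer £223.67: apparel → 0% + 0% city = 0% → £0.00
Wall clock £15.38: everything else → 4.5% + 1.75% city = 6.25% → £0.96125
Scarf £13.27: apparel → 0% + 0% city = 0% → £0.00
Rotisserie chicken £11.08: prepared food → 3.25% + 0% city = 3.25% → £0.3601
Dish soap £8.63: everything else → 4.5% + 1.75% city = 6.25% → £0.539375
Hot soup (large) £8.73: prepared food → 3.25% + 0% city = 3.25% → £0.283725
Storage bin £20.97: everything else → 4.5% + 1.75% city = 6.25% → £1.310625
Snow pants £56.52: apparel → 0% + 0% city = 0% → £0.00
Canvas tote bag £24.00: everything else → 4.5% + 1.75% city = 6.25% → £1.50
Leather boots £123.37: apparel → 0% + 0% city = 0% → £0.00
Unrounded tax sum = £5.3766 → £5.38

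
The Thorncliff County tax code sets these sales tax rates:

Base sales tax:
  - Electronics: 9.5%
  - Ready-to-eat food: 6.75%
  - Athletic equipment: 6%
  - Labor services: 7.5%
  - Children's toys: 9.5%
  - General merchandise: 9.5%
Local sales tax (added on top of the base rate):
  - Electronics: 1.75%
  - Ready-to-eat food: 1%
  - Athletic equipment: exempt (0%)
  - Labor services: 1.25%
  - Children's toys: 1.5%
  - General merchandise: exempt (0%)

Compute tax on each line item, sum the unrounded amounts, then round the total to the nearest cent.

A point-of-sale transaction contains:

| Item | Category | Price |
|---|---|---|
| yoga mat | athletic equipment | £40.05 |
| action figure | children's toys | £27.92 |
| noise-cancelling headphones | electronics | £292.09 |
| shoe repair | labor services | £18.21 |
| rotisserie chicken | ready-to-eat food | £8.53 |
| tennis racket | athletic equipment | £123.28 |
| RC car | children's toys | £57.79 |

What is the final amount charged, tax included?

Yoga mat £40.05: athletic equipment → 6% + 0% local = 6% → £2.403
Action figure £27.92: children's toys → 9.5% + 1.5% local = 11% → £3.0712
Noise-cancelling headphones £292.09: electronics → 9.5% + 1.75% local = 11.25% → £32.860125
Shoe repair £18.21: labor services → 7.5% + 1.25% local = 8.75% → £1.593375
Rotisserie chicken £8.53: ready-to-eat food → 6.75% + 1% local = 7.75% → £0.661075
Tennis racket £123.28: athletic equipment → 6% + 0% local = 6% → £7.3968
RC car £57.79: children's toys → 9.5% + 1.5% local = 11% → £6.3569
Subtotal = £567.87; unrounded tax = £54.342475 → £54.34; total due = £622.21

£622.21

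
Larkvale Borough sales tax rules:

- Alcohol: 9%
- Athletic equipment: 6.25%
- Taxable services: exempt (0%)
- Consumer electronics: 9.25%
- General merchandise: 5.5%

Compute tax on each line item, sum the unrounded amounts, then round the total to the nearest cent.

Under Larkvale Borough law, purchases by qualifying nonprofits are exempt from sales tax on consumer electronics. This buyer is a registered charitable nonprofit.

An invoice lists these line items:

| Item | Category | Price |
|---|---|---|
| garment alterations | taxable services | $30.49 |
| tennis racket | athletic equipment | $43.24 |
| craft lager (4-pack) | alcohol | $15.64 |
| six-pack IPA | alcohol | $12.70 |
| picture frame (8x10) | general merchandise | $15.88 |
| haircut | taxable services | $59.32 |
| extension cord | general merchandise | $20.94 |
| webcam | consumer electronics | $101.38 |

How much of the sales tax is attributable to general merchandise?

Picture frame (8x10) $15.88: general merchandise → 5.5% → $0.8734
Extension cord $20.94: general merchandise → 5.5% → $1.1517
Tax on general merchandise: unrounded sum = $2.0251 → $2.03

$2.03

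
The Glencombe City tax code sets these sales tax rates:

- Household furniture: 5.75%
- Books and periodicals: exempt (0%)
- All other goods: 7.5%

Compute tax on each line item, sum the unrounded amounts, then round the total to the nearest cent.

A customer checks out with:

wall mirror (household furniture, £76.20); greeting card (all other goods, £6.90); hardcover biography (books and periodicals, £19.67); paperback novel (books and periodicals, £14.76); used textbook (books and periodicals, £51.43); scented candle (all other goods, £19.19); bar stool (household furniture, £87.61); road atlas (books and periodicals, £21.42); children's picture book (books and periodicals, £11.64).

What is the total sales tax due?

£11.38

Wall mirror £76.20: household furniture → 5.75% → £4.3815
Greeting card £6.90: all other goods → 7.5% → £0.5175
Hardcover biography £19.67: books and periodicals → 0% → £0.00
Paperback novel £14.76: books and periodicals → 0% → £0.00
Used textbook £51.43: books and periodicals → 0% → £0.00
Scented candle £19.19: all other goods → 7.5% → £1.43925
Bar stool £87.61: household furniture → 5.75% → £5.037575
Road atlas £21.42: books and periodicals → 0% → £0.00
Children's picture book £11.64: books and periodicals → 0% → £0.00
Unrounded tax sum = £11.375825 → £11.38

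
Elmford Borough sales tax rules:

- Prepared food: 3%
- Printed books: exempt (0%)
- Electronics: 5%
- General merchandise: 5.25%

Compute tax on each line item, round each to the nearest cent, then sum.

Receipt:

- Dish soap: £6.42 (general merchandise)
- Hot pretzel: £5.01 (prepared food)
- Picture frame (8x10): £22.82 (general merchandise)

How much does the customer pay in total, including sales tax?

Dish soap £6.42: general merchandise → 5.25% → £0.34
Hot pretzel £5.01: prepared food → 3% → £0.15
Picture frame (8x10) £22.82: general merchandise → 5.25% → £1.20
Subtotal = £34.25; tax = £1.69; total due = £35.94

£35.94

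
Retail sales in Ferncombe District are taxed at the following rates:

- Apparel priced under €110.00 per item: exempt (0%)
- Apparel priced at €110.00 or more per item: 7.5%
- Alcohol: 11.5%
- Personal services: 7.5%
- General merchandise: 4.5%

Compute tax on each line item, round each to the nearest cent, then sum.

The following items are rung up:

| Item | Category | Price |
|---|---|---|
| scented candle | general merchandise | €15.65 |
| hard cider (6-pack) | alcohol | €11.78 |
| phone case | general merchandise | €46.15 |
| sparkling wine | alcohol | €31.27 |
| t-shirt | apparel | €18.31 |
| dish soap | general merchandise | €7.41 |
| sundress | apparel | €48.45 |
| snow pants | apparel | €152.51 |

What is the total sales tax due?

€19.50

Scented candle €15.65: general merchandise → 4.5% → €0.70
Hard cider (6-pack) €11.78: alcohol → 11.5% → €1.35
Phone case €46.15: general merchandise → 4.5% → €2.08
Sparkling wine €31.27: alcohol → 11.5% → €3.60
T-shirt €18.31: apparel, under €110.00 → 0% → €0.00
Dish soap €7.41: general merchandise → 4.5% → €0.33
Sundress €48.45: apparel, under €110.00 → 0% → €0.00
Snow pants €152.51: apparel, €110.00 or more → 7.5% → €11.44
Total tax = €0.70 + €1.35 + €2.08 + €3.60 + €0.33 + €11.44 = €19.50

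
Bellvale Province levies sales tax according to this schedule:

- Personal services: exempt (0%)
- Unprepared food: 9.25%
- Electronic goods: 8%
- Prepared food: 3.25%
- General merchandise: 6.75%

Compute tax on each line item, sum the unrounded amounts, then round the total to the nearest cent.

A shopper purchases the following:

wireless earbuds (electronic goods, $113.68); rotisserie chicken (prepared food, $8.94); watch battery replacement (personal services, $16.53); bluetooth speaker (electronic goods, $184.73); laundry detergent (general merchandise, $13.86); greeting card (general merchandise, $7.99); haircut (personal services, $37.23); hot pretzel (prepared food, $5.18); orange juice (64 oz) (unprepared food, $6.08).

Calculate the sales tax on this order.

Wireless earbuds $113.68: electronic goods → 8% → $9.0944
Rotisserie chicken $8.94: prepared food → 3.25% → $0.29055
Watch battery replacement $16.53: personal services → 0% → $0.00
Bluetooth speaker $184.73: electronic goods → 8% → $14.7784
Laundry detergent $13.86: general merchandise → 6.75% → $0.93555
Greeting card $7.99: general merchandise → 6.75% → $0.539325
Haircut $37.23: personal services → 0% → $0.00
Hot pretzel $5.18: prepared food → 3.25% → $0.16835
Orange juice (64 oz) $6.08: unprepared food → 9.25% → $0.5624
Unrounded tax sum = $26.368975 → $26.37

$26.37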